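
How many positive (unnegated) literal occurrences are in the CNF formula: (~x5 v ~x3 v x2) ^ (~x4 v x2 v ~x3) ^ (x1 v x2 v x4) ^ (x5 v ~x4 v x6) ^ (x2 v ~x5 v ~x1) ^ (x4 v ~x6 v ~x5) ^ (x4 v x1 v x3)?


Scan each clause for unnegated literals.
Clause 1: 1 positive; Clause 2: 1 positive; Clause 3: 3 positive; Clause 4: 2 positive; Clause 5: 1 positive; Clause 6: 1 positive; Clause 7: 3 positive.
Total positive literal occurrences = 12.

12


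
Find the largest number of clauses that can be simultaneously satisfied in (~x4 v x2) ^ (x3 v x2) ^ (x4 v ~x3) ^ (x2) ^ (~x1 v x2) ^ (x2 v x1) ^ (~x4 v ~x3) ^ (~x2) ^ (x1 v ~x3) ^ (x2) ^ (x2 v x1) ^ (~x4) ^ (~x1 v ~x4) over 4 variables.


Enumerate all 16 truth assignments.
For each, count how many of the 13 clauses are satisfied.
The formula is not fully satisfiable, so the maximum is below 13.
Maximum simultaneously satisfiable clauses = 12.

12


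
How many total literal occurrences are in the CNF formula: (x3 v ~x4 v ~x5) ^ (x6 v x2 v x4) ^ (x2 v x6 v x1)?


Clause lengths: 3, 3, 3.
Sum = 3 + 3 + 3 = 9.

9


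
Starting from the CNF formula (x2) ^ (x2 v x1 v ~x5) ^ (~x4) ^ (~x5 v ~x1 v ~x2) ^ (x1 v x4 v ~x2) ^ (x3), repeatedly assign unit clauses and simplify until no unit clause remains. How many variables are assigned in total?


Unit propagation repeatedly assigns the literal in any unit clause, then simplifies.
Assignments in order: x2 = T, x4 = F, x1 = T, x5 = F, x3 = T.
No further unit clauses remain.
Total variables assigned = 5.

5


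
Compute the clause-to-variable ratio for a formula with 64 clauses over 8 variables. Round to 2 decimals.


Clause-to-variable ratio = clauses / variables.
64 / 8 = 8.0.

8.0


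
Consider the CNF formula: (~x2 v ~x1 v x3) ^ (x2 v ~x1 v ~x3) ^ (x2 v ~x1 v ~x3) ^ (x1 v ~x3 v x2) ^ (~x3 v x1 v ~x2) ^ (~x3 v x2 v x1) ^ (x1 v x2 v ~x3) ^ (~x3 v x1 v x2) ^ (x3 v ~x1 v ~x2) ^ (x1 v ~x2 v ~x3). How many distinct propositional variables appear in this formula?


Identify each distinct variable in the formula.
Variables found: x1, x2, x3.
Total distinct variables = 3.

3


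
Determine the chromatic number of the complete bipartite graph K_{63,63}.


K_{63,63} is bipartite by definition: the two parts are independent sets, with every edge crossing between them.
Color all vertices in one part with color 1 and all vertices in the other part with color 2.
Since the graph has at least one edge, one color does not suffice.
Chromatic number = 2.

2


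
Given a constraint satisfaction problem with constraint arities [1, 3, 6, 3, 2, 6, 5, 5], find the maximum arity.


The arities are: 1, 3, 6, 3, 2, 6, 5, 5.
Scan for the maximum value.
Maximum arity = 6.

6


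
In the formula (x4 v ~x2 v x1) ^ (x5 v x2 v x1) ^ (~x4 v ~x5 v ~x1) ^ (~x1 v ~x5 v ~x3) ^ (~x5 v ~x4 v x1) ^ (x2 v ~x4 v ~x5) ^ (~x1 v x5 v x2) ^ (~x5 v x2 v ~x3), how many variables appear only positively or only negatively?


A pure literal appears in only one polarity across all clauses.
Pure literals: x3 (negative only).
Count = 1.

1


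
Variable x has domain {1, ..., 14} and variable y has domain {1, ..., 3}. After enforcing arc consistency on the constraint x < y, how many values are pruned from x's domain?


For the constraint x < y, x needs a supporting value in y's domain.
x can be at most 2 (one less than y's maximum).
Valid x values from domain: 2 out of 14.
Pruned = 14 - 2 = 12.

12


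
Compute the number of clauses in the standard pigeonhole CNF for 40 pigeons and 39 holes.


The PHP encoding has two parts:
1) At-least-one-hole clauses: 40 (one per pigeon, each with 39 literals).
2) At-most-one-pigeon-per-hole clauses: 39 holes * C(40,2) = 39 * 780 = 30420.
Total clauses = 40 + 30420 = 30460.

30460


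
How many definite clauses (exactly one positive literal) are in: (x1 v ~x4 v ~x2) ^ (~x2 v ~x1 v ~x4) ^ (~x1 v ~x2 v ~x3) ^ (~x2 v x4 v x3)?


A definite clause has exactly one positive literal.
Clause 1: 1 positive -> definite
Clause 2: 0 positive -> not definite
Clause 3: 0 positive -> not definite
Clause 4: 2 positive -> not definite
Definite clause count = 1.

1


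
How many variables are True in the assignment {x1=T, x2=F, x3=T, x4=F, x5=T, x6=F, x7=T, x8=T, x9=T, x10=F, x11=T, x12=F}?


The weight is the number of variables assigned True.
True variables: x1, x3, x5, x7, x8, x9, x11.
Weight = 7.

7


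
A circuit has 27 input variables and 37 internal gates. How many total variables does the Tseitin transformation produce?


The Tseitin transformation introduces one auxiliary variable per gate.
Total variables = inputs + gates = 27 + 37 = 64.

64


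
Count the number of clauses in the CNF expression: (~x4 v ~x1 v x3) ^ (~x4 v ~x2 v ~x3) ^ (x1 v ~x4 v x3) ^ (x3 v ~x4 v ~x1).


Each group enclosed in parentheses joined by ^ is one clause.
Counting the conjuncts: 4 clauses.

4


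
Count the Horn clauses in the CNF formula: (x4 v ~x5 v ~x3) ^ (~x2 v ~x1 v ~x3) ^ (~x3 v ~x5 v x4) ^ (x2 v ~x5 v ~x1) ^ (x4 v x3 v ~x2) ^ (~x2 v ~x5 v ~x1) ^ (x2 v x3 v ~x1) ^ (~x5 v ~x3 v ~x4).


A Horn clause has at most one positive literal.
Clause 1: 1 positive lit(s) -> Horn
Clause 2: 0 positive lit(s) -> Horn
Clause 3: 1 positive lit(s) -> Horn
Clause 4: 1 positive lit(s) -> Horn
Clause 5: 2 positive lit(s) -> not Horn
Clause 6: 0 positive lit(s) -> Horn
Clause 7: 2 positive lit(s) -> not Horn
Clause 8: 0 positive lit(s) -> Horn
Total Horn clauses = 6.

6


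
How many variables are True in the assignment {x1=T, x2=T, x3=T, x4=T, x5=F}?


The weight is the number of variables assigned True.
True variables: x1, x2, x3, x4.
Weight = 4.

4


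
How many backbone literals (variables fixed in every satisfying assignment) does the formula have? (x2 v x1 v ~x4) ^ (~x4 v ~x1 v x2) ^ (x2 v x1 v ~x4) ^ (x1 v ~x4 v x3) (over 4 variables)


Find all satisfying assignments: 11 model(s).
Check which variables have the same value in every model.
No variable is fixed across all models.
Backbone size = 0.

0


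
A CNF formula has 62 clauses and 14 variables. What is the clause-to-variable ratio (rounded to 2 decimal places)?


Clause-to-variable ratio = clauses / variables.
62 / 14 = 4.43.

4.43


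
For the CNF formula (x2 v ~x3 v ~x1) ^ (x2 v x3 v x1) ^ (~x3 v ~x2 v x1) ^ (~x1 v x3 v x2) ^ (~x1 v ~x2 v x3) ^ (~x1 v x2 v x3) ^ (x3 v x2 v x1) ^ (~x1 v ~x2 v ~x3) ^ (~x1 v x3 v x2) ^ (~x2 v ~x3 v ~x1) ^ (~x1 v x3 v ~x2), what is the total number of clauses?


Each group enclosed in parentheses joined by ^ is one clause.
Counting the conjuncts: 11 clauses.

11


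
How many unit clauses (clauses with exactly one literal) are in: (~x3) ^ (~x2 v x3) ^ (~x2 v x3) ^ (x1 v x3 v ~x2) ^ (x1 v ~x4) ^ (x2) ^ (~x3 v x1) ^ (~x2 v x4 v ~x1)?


A unit clause contains exactly one literal.
Unit clauses found: (~x3), (x2).
Count = 2.

2


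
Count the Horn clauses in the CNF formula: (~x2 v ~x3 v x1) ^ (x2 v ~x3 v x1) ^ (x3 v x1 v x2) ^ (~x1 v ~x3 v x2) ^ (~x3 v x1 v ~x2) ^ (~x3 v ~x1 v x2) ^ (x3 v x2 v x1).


A Horn clause has at most one positive literal.
Clause 1: 1 positive lit(s) -> Horn
Clause 2: 2 positive lit(s) -> not Horn
Clause 3: 3 positive lit(s) -> not Horn
Clause 4: 1 positive lit(s) -> Horn
Clause 5: 1 positive lit(s) -> Horn
Clause 6: 1 positive lit(s) -> Horn
Clause 7: 3 positive lit(s) -> not Horn
Total Horn clauses = 4.

4


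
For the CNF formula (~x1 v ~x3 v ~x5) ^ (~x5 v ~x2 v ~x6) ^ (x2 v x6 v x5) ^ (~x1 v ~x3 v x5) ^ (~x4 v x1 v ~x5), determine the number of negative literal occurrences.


Scan each clause for negated literals.
Clause 1: 3 negative; Clause 2: 3 negative; Clause 3: 0 negative; Clause 4: 2 negative; Clause 5: 2 negative.
Total negative literal occurrences = 10.

10


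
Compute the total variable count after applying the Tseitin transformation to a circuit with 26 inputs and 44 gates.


The Tseitin transformation introduces one auxiliary variable per gate.
Total variables = inputs + gates = 26 + 44 = 70.

70


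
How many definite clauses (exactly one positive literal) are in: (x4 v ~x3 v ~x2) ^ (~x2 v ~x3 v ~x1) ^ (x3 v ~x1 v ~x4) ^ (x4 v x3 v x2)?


A definite clause has exactly one positive literal.
Clause 1: 1 positive -> definite
Clause 2: 0 positive -> not definite
Clause 3: 1 positive -> definite
Clause 4: 3 positive -> not definite
Definite clause count = 2.

2


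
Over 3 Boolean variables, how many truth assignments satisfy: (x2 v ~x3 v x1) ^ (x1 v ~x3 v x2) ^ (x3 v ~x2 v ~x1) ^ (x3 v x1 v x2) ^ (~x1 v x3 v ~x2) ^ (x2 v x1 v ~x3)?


Enumerate all 8 truth assignments over 3 variables.
Test each against every clause.
Satisfying assignments found: 5.

5


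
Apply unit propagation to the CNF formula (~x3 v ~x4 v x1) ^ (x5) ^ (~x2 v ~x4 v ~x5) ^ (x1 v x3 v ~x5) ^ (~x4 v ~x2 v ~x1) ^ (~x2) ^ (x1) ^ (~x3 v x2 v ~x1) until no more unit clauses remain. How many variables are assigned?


Unit propagation repeatedly assigns the literal in any unit clause, then simplifies.
Assignments in order: x5 = T, x2 = F, x1 = T, x3 = F.
No further unit clauses remain.
Total variables assigned = 4.

4


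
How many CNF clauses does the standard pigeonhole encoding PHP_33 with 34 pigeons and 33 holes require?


The PHP encoding has two parts:
1) At-least-one-hole clauses: 34 (one per pigeon, each with 33 literals).
2) At-most-one-pigeon-per-hole clauses: 33 holes * C(34,2) = 33 * 561 = 18513.
Total clauses = 34 + 18513 = 18547.

18547


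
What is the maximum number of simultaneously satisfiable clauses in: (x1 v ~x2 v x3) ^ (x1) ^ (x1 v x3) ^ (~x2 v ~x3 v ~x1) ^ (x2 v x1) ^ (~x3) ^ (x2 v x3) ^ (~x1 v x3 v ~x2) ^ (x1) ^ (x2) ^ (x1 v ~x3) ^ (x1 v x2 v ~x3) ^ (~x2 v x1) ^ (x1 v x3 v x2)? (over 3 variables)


Enumerate all 8 truth assignments.
For each, count how many of the 14 clauses are satisfied.
The formula is not fully satisfiable, so the maximum is below 14.
Maximum simultaneously satisfiable clauses = 13.

13


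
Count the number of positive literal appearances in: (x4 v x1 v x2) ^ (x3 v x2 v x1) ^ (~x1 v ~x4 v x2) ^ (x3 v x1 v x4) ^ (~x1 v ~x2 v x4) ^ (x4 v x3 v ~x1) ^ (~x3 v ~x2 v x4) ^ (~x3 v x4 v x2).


Scan each clause for unnegated literals.
Clause 1: 3 positive; Clause 2: 3 positive; Clause 3: 1 positive; Clause 4: 3 positive; Clause 5: 1 positive; Clause 6: 2 positive; Clause 7: 1 positive; Clause 8: 2 positive.
Total positive literal occurrences = 16.

16


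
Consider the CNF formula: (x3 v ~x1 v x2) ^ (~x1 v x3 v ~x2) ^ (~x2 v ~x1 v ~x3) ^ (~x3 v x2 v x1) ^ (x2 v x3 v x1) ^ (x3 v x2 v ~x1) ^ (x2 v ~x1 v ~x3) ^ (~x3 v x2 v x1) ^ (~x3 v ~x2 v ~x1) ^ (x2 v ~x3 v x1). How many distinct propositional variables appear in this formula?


Identify each distinct variable in the formula.
Variables found: x1, x2, x3.
Total distinct variables = 3.

3


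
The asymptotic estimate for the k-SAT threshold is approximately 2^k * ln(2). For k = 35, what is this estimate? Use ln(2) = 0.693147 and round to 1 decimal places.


Using the asymptotic formula: threshold ~ 2^k * ln(2).
2^35 = 34359738368.
34359738368 * 0.693147 = 23816349570.6.

23816349570.6


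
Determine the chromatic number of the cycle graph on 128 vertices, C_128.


A cycle on an even number of vertices is bipartite: alternate two colors around the cycle.
Since 128 is even, two colors suffice, and at least two are needed because the graph has edges.
Chromatic number = 2.

2


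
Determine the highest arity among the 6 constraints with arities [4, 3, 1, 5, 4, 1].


The arities are: 4, 3, 1, 5, 4, 1.
Scan for the maximum value.
Maximum arity = 5.

5


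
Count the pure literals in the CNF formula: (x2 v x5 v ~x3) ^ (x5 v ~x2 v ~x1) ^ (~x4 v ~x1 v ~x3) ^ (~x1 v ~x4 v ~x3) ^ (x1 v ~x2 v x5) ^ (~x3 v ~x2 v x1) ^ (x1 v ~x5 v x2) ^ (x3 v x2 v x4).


A pure literal appears in only one polarity across all clauses.
No pure literals found.
Count = 0.

0


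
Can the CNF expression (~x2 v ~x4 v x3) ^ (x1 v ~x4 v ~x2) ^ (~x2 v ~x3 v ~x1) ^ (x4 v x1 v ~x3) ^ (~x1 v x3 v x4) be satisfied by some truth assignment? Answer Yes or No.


Check all 16 possible truth assignments.
Number of satisfying assignments found: 7.
The formula is satisfiable.

Yes


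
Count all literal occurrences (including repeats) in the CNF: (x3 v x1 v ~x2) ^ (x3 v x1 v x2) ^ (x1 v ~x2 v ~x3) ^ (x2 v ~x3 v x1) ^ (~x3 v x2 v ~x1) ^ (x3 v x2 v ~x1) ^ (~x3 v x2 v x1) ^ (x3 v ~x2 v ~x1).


Clause lengths: 3, 3, 3, 3, 3, 3, 3, 3.
Sum = 3 + 3 + 3 + 3 + 3 + 3 + 3 + 3 = 24.

24


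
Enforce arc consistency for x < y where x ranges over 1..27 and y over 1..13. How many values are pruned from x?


For the constraint x < y, x needs a supporting value in y's domain.
x can be at most 12 (one less than y's maximum).
Valid x values from domain: 12 out of 27.
Pruned = 27 - 12 = 15.

15


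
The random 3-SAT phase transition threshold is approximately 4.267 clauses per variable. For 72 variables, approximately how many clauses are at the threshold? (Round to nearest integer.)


The 3-SAT phase transition occurs at approximately 4.267 clauses per variable.
m = 4.267 * 72 = 307.224.
Rounded to nearest integer: 307.

307


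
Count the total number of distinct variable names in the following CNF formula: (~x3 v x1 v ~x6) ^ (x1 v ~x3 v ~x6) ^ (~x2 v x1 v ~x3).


Identify each distinct variable in the formula.
Variables found: x1, x2, x3, x6.
Total distinct variables = 4.

4


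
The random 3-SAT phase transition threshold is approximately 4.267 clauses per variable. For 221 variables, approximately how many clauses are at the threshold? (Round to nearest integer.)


The 3-SAT phase transition occurs at approximately 4.267 clauses per variable.
m = 4.267 * 221 = 943.007.
Rounded to nearest integer: 943.

943


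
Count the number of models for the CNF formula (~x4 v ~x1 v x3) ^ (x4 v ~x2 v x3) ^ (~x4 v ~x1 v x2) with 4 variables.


Enumerate all 16 truth assignments over 4 variables.
Test each against every clause.
Satisfying assignments found: 11.

11


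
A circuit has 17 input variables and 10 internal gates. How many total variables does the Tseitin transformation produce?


The Tseitin transformation introduces one auxiliary variable per gate.
Total variables = inputs + gates = 17 + 10 = 27.

27


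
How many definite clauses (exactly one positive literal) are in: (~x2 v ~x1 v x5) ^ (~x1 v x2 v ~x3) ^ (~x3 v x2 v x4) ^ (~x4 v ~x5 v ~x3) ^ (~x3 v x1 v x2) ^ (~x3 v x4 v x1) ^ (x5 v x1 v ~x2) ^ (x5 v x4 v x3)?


A definite clause has exactly one positive literal.
Clause 1: 1 positive -> definite
Clause 2: 1 positive -> definite
Clause 3: 2 positive -> not definite
Clause 4: 0 positive -> not definite
Clause 5: 2 positive -> not definite
Clause 6: 2 positive -> not definite
Clause 7: 2 positive -> not definite
Clause 8: 3 positive -> not definite
Definite clause count = 2.

2


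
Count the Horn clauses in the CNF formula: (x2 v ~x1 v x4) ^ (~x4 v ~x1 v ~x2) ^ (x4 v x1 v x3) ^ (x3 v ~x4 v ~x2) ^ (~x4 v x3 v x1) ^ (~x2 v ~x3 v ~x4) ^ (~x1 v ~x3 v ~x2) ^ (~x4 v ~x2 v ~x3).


A Horn clause has at most one positive literal.
Clause 1: 2 positive lit(s) -> not Horn
Clause 2: 0 positive lit(s) -> Horn
Clause 3: 3 positive lit(s) -> not Horn
Clause 4: 1 positive lit(s) -> Horn
Clause 5: 2 positive lit(s) -> not Horn
Clause 6: 0 positive lit(s) -> Horn
Clause 7: 0 positive lit(s) -> Horn
Clause 8: 0 positive lit(s) -> Horn
Total Horn clauses = 5.

5


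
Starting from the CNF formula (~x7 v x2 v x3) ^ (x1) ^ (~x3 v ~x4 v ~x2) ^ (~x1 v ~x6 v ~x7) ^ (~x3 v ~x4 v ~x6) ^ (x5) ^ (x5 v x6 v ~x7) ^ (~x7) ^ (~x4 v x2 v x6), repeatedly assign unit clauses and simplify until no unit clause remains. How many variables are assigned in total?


Unit propagation repeatedly assigns the literal in any unit clause, then simplifies.
Assignments in order: x1 = T, x5 = T, x7 = F.
No further unit clauses remain.
Total variables assigned = 3.

3


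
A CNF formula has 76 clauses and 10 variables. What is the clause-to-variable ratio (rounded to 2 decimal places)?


Clause-to-variable ratio = clauses / variables.
76 / 10 = 7.6.

7.6


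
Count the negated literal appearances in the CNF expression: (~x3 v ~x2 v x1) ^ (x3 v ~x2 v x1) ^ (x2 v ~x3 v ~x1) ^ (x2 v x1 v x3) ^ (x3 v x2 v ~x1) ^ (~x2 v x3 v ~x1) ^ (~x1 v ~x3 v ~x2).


Scan each clause for negated literals.
Clause 1: 2 negative; Clause 2: 1 negative; Clause 3: 2 negative; Clause 4: 0 negative; Clause 5: 1 negative; Clause 6: 2 negative; Clause 7: 3 negative.
Total negative literal occurrences = 11.

11


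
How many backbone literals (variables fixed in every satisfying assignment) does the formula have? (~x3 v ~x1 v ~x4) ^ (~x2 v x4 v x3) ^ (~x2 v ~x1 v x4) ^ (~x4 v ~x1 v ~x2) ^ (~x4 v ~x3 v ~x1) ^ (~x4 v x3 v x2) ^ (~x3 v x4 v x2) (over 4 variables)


Find all satisfying assignments: 6 model(s).
Check which variables have the same value in every model.
No variable is fixed across all models.
Backbone size = 0.

0


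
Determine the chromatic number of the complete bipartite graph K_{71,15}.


K_{71,15} is bipartite by definition: the two parts are independent sets, with every edge crossing between them.
Color all vertices in one part with color 1 and all vertices in the other part with color 2.
Since the graph has at least one edge, one color does not suffice.
Chromatic number = 2.

2


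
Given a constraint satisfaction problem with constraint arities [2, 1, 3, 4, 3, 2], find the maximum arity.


The arities are: 2, 1, 3, 4, 3, 2.
Scan for the maximum value.
Maximum arity = 4.

4


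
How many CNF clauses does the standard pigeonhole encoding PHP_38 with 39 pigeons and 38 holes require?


The PHP encoding has two parts:
1) At-least-one-hole clauses: 39 (one per pigeon, each with 38 literals).
2) At-most-one-pigeon-per-hole clauses: 38 holes * C(39,2) = 38 * 741 = 28158.
Total clauses = 39 + 28158 = 28197.

28197


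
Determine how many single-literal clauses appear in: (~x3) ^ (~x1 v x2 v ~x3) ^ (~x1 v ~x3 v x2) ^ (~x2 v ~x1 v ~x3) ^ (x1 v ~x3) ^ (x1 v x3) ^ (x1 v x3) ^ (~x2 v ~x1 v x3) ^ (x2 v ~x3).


A unit clause contains exactly one literal.
Unit clauses found: (~x3).
Count = 1.

1


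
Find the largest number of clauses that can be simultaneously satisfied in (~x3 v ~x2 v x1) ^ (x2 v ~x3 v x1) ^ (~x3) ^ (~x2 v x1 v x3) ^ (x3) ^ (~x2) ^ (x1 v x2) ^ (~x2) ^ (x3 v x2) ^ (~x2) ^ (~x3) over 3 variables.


Enumerate all 8 truth assignments.
For each, count how many of the 11 clauses are satisfied.
The formula is not fully satisfiable, so the maximum is below 11.
Maximum simultaneously satisfiable clauses = 9.

9


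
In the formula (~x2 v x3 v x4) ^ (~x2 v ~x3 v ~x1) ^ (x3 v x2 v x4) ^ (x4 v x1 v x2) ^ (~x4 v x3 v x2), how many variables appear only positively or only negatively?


A pure literal appears in only one polarity across all clauses.
No pure literals found.
Count = 0.

0


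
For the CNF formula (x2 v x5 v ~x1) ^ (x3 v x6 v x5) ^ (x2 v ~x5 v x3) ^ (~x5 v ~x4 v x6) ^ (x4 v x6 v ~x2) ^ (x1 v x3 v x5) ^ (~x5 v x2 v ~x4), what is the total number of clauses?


Each group enclosed in parentheses joined by ^ is one clause.
Counting the conjuncts: 7 clauses.

7


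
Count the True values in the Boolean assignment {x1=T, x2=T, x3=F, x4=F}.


The weight is the number of variables assigned True.
True variables: x1, x2.
Weight = 2.

2


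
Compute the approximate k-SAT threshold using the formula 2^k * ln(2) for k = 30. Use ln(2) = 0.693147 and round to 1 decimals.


Using the asymptotic formula: threshold ~ 2^k * ln(2).
2^30 = 1073741824.
1073741824 * 0.693147 = 744260924.1.

744260924.1


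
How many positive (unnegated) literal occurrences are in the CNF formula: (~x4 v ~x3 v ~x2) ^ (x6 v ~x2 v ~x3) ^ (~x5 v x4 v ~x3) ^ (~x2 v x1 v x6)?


Scan each clause for unnegated literals.
Clause 1: 0 positive; Clause 2: 1 positive; Clause 3: 1 positive; Clause 4: 2 positive.
Total positive literal occurrences = 4.

4


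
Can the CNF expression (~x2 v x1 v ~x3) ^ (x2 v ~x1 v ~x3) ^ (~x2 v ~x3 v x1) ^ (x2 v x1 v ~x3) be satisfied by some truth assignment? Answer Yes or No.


Check all 8 possible truth assignments.
Number of satisfying assignments found: 5.
The formula is satisfiable.

Yes


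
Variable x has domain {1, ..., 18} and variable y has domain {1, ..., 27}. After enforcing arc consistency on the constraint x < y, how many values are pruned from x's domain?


For the constraint x < y, x needs a supporting value in y's domain.
x can be at most 26 (one less than y's maximum).
Valid x values from domain: 18 out of 18.
Pruned = 18 - 18 = 0.

0


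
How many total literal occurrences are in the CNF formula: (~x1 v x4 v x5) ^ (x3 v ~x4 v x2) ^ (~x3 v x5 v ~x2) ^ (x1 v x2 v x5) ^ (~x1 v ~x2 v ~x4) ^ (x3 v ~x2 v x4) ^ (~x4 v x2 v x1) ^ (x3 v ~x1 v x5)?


Clause lengths: 3, 3, 3, 3, 3, 3, 3, 3.
Sum = 3 + 3 + 3 + 3 + 3 + 3 + 3 + 3 = 24.

24


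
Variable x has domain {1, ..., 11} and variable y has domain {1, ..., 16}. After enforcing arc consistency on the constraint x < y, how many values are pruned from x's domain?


For the constraint x < y, x needs a supporting value in y's domain.
x can be at most 15 (one less than y's maximum).
Valid x values from domain: 11 out of 11.
Pruned = 11 - 11 = 0.

0


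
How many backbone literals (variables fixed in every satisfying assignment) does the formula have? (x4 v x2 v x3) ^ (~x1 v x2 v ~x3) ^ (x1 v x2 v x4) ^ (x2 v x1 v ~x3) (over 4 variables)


Find all satisfying assignments: 10 model(s).
Check which variables have the same value in every model.
No variable is fixed across all models.
Backbone size = 0.

0


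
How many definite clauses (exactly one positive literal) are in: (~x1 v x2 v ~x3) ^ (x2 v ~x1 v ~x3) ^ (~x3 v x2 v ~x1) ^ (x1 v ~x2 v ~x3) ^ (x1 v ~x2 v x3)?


A definite clause has exactly one positive literal.
Clause 1: 1 positive -> definite
Clause 2: 1 positive -> definite
Clause 3: 1 positive -> definite
Clause 4: 1 positive -> definite
Clause 5: 2 positive -> not definite
Definite clause count = 4.

4


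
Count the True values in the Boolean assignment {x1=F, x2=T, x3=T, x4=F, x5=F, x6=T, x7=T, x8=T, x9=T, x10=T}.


The weight is the number of variables assigned True.
True variables: x2, x3, x6, x7, x8, x9, x10.
Weight = 7.

7


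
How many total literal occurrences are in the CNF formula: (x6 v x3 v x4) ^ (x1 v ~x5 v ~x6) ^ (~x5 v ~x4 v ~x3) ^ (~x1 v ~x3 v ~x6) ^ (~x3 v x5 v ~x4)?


Clause lengths: 3, 3, 3, 3, 3.
Sum = 3 + 3 + 3 + 3 + 3 = 15.

15


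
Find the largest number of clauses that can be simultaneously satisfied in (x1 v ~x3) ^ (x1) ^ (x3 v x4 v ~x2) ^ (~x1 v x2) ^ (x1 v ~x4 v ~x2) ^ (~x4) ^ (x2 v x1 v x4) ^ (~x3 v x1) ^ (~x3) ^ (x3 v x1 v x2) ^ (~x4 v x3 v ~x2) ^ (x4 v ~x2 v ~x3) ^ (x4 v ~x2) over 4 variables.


Enumerate all 16 truth assignments.
For each, count how many of the 13 clauses are satisfied.
The formula is not fully satisfiable, so the maximum is below 13.
Maximum simultaneously satisfiable clauses = 12.

12


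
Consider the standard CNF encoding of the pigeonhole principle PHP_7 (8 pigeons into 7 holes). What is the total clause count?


The PHP encoding has two parts:
1) At-least-one-hole clauses: 8 (one per pigeon, each with 7 literals).
2) At-most-one-pigeon-per-hole clauses: 7 holes * C(8,2) = 7 * 28 = 196.
Total clauses = 8 + 196 = 204.

204


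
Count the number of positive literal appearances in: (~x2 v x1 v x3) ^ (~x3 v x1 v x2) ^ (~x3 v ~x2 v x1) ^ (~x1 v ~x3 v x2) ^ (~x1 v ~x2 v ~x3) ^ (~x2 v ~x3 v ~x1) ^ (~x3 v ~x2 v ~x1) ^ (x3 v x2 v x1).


Scan each clause for unnegated literals.
Clause 1: 2 positive; Clause 2: 2 positive; Clause 3: 1 positive; Clause 4: 1 positive; Clause 5: 0 positive; Clause 6: 0 positive; Clause 7: 0 positive; Clause 8: 3 positive.
Total positive literal occurrences = 9.

9


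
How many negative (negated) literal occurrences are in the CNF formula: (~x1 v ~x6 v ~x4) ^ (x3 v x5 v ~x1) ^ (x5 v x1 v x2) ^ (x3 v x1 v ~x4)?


Scan each clause for negated literals.
Clause 1: 3 negative; Clause 2: 1 negative; Clause 3: 0 negative; Clause 4: 1 negative.
Total negative literal occurrences = 5.

5


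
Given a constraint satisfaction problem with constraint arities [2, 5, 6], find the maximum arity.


The arities are: 2, 5, 6.
Scan for the maximum value.
Maximum arity = 6.

6


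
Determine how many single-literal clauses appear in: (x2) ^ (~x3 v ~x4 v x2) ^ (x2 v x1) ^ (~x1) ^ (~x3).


A unit clause contains exactly one literal.
Unit clauses found: (x2), (~x1), (~x3).
Count = 3.

3


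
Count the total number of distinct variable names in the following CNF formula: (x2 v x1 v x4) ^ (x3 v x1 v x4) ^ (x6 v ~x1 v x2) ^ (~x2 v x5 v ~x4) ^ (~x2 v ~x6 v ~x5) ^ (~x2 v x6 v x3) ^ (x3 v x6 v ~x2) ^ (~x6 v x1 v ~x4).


Identify each distinct variable in the formula.
Variables found: x1, x2, x3, x4, x5, x6.
Total distinct variables = 6.

6


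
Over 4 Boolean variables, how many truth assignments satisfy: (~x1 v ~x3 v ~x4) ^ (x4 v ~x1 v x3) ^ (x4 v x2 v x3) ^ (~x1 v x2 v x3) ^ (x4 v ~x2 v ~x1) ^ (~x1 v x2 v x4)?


Enumerate all 16 truth assignments over 4 variables.
Test each against every clause.
Satisfying assignments found: 8.

8


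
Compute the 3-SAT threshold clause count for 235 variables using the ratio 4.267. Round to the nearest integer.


The 3-SAT phase transition occurs at approximately 4.267 clauses per variable.
m = 4.267 * 235 = 1002.745.
Rounded to nearest integer: 1003.

1003


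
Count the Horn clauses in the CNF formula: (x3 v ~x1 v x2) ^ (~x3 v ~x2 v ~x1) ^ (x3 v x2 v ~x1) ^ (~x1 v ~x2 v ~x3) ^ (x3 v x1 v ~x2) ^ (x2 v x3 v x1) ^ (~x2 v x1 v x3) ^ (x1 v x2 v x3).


A Horn clause has at most one positive literal.
Clause 1: 2 positive lit(s) -> not Horn
Clause 2: 0 positive lit(s) -> Horn
Clause 3: 2 positive lit(s) -> not Horn
Clause 4: 0 positive lit(s) -> Horn
Clause 5: 2 positive lit(s) -> not Horn
Clause 6: 3 positive lit(s) -> not Horn
Clause 7: 2 positive lit(s) -> not Horn
Clause 8: 3 positive lit(s) -> not Horn
Total Horn clauses = 2.

2


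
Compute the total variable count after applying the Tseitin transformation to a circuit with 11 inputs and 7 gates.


The Tseitin transformation introduces one auxiliary variable per gate.
Total variables = inputs + gates = 11 + 7 = 18.

18


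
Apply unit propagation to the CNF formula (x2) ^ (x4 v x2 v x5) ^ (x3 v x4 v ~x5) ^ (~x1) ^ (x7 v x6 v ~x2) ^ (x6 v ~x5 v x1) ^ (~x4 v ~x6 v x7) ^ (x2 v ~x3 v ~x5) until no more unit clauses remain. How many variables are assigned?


Unit propagation repeatedly assigns the literal in any unit clause, then simplifies.
Assignments in order: x2 = T, x1 = F.
No further unit clauses remain.
Total variables assigned = 2.

2


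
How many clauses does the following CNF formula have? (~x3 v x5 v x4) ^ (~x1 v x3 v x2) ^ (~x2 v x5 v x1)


Each group enclosed in parentheses joined by ^ is one clause.
Counting the conjuncts: 3 clauses.

3


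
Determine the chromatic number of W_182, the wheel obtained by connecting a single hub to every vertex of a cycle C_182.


W_182 consists of the cycle C_182 together with a hub vertex adjacent to every cycle vertex.
The cycle C_182 needs 2 colors (even cycle -> 2).
The hub is adjacent to every cycle vertex, so it must receive a new color distinct from all of them.
Chromatic number = 2 + 1 = 3.

3


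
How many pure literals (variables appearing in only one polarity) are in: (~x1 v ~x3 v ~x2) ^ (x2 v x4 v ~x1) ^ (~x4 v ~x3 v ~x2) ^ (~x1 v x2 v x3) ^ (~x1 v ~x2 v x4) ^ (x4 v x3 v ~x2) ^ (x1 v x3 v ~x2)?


A pure literal appears in only one polarity across all clauses.
No pure literals found.
Count = 0.

0


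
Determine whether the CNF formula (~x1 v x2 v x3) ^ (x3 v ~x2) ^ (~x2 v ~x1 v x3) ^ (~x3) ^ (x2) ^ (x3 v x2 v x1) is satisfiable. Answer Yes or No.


Check all 8 possible truth assignments.
Number of satisfying assignments found: 0.
The formula is unsatisfiable.

No


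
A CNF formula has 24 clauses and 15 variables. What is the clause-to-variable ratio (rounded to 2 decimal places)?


Clause-to-variable ratio = clauses / variables.
24 / 15 = 1.6.

1.6


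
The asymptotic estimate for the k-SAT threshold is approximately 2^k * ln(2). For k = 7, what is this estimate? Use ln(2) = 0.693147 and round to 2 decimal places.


Using the asymptotic formula: threshold ~ 2^k * ln(2).
2^7 = 128.
128 * 0.693147 = 88.72.

88.72


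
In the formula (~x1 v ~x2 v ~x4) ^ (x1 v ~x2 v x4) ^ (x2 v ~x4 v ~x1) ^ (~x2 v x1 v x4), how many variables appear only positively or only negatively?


A pure literal appears in only one polarity across all clauses.
No pure literals found.
Count = 0.

0


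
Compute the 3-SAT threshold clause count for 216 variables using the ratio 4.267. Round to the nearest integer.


The 3-SAT phase transition occurs at approximately 4.267 clauses per variable.
m = 4.267 * 216 = 921.672.
Rounded to nearest integer: 922.

922


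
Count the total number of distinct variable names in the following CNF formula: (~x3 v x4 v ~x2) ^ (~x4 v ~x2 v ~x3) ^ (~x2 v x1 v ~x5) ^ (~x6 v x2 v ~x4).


Identify each distinct variable in the formula.
Variables found: x1, x2, x3, x4, x5, x6.
Total distinct variables = 6.

6


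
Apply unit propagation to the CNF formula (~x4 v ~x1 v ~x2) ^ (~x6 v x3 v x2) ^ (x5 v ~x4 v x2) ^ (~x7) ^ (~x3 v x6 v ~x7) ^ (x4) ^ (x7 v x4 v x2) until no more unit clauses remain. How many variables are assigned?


Unit propagation repeatedly assigns the literal in any unit clause, then simplifies.
Assignments in order: x7 = F, x4 = T.
No further unit clauses remain.
Total variables assigned = 2.

2


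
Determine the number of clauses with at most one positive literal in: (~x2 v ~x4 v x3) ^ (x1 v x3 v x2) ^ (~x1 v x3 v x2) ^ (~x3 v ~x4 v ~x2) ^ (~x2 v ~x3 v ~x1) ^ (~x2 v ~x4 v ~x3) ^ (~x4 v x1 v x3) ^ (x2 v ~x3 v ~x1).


A Horn clause has at most one positive literal.
Clause 1: 1 positive lit(s) -> Horn
Clause 2: 3 positive lit(s) -> not Horn
Clause 3: 2 positive lit(s) -> not Horn
Clause 4: 0 positive lit(s) -> Horn
Clause 5: 0 positive lit(s) -> Horn
Clause 6: 0 positive lit(s) -> Horn
Clause 7: 2 positive lit(s) -> not Horn
Clause 8: 1 positive lit(s) -> Horn
Total Horn clauses = 5.

5


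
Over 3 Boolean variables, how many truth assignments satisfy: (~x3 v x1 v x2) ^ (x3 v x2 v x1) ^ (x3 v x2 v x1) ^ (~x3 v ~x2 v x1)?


Enumerate all 8 truth assignments over 3 variables.
Test each against every clause.
Satisfying assignments found: 5.

5


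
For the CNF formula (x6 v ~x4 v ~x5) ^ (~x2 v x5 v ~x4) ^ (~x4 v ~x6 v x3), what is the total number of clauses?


Each group enclosed in parentheses joined by ^ is one clause.
Counting the conjuncts: 3 clauses.

3


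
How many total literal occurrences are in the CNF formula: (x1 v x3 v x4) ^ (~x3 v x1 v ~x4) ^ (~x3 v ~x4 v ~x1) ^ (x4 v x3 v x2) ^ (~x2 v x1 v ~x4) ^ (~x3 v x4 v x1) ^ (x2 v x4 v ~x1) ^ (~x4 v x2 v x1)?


Clause lengths: 3, 3, 3, 3, 3, 3, 3, 3.
Sum = 3 + 3 + 3 + 3 + 3 + 3 + 3 + 3 = 24.

24


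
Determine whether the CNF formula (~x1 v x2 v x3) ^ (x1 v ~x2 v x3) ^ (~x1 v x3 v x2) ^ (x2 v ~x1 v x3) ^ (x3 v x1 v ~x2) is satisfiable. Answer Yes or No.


Check all 8 possible truth assignments.
Number of satisfying assignments found: 6.
The formula is satisfiable.

Yes


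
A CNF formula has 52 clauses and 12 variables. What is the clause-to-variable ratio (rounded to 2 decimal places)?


Clause-to-variable ratio = clauses / variables.
52 / 12 = 4.33.

4.33


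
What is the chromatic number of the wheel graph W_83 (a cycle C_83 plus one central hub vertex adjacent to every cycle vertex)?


W_83 consists of the cycle C_83 together with a hub vertex adjacent to every cycle vertex.
The cycle C_83 needs 3 colors (odd cycle -> 3).
The hub is adjacent to every cycle vertex, so it must receive a new color distinct from all of them.
Chromatic number = 3 + 1 = 4.

4


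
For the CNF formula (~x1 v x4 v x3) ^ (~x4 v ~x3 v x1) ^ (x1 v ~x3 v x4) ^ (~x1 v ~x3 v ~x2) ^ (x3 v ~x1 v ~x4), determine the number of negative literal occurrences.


Scan each clause for negated literals.
Clause 1: 1 negative; Clause 2: 2 negative; Clause 3: 1 negative; Clause 4: 3 negative; Clause 5: 2 negative.
Total negative literal occurrences = 9.

9


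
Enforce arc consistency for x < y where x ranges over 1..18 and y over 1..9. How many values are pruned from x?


For the constraint x < y, x needs a supporting value in y's domain.
x can be at most 8 (one less than y's maximum).
Valid x values from domain: 8 out of 18.
Pruned = 18 - 8 = 10.

10


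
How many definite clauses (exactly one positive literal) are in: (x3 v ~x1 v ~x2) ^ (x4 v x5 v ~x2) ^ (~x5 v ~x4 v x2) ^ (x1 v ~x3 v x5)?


A definite clause has exactly one positive literal.
Clause 1: 1 positive -> definite
Clause 2: 2 positive -> not definite
Clause 3: 1 positive -> definite
Clause 4: 2 positive -> not definite
Definite clause count = 2.

2


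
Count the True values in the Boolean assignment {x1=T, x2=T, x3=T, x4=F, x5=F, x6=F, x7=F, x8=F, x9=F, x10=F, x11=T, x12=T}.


The weight is the number of variables assigned True.
True variables: x1, x2, x3, x11, x12.
Weight = 5.

5


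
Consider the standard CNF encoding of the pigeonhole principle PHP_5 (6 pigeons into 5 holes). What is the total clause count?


The PHP encoding has two parts:
1) At-least-one-hole clauses: 6 (one per pigeon, each with 5 literals).
2) At-most-one-pigeon-per-hole clauses: 5 holes * C(6,2) = 5 * 15 = 75.
Total clauses = 6 + 75 = 81.

81


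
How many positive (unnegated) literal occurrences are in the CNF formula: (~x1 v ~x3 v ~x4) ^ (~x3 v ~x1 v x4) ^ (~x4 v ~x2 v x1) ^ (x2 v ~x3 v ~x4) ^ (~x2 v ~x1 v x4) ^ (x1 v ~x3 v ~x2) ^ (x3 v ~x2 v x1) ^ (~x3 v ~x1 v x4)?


Scan each clause for unnegated literals.
Clause 1: 0 positive; Clause 2: 1 positive; Clause 3: 1 positive; Clause 4: 1 positive; Clause 5: 1 positive; Clause 6: 1 positive; Clause 7: 2 positive; Clause 8: 1 positive.
Total positive literal occurrences = 8.

8


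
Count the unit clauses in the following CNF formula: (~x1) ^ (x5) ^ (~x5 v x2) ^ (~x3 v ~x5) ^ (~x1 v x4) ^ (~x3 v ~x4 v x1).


A unit clause contains exactly one literal.
Unit clauses found: (~x1), (x5).
Count = 2.

2


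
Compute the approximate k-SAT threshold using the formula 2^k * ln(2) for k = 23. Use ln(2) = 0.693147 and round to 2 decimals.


Using the asymptotic formula: threshold ~ 2^k * ln(2).
2^23 = 8388608.
8388608 * 0.693147 = 5814538.47.

5814538.47


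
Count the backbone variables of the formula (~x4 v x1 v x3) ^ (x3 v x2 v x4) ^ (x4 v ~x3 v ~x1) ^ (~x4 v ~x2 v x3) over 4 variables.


Find all satisfying assignments: 9 model(s).
Check which variables have the same value in every model.
No variable is fixed across all models.
Backbone size = 0.

0


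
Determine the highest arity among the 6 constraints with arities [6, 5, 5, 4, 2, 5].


The arities are: 6, 5, 5, 4, 2, 5.
Scan for the maximum value.
Maximum arity = 6.

6


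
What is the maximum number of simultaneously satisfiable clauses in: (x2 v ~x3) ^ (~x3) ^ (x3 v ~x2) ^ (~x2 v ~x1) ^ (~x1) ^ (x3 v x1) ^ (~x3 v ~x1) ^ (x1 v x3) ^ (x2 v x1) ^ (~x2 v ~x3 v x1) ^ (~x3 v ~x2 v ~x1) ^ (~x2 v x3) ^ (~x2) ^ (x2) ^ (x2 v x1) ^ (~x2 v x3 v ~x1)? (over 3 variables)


Enumerate all 8 truth assignments.
For each, count how many of the 16 clauses are satisfied.
The formula is not fully satisfiable, so the maximum is below 16.
Maximum simultaneously satisfiable clauses = 14.

14


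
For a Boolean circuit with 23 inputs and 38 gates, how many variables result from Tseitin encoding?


The Tseitin transformation introduces one auxiliary variable per gate.
Total variables = inputs + gates = 23 + 38 = 61.

61


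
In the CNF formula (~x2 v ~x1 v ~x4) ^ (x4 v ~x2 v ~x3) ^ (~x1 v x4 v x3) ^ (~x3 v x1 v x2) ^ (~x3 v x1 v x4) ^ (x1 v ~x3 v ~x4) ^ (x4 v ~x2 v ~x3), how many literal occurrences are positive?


Scan each clause for unnegated literals.
Clause 1: 0 positive; Clause 2: 1 positive; Clause 3: 2 positive; Clause 4: 2 positive; Clause 5: 2 positive; Clause 6: 1 positive; Clause 7: 1 positive.
Total positive literal occurrences = 9.

9


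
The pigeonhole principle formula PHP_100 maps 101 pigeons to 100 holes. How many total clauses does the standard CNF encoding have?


The PHP encoding has two parts:
1) At-least-one-hole clauses: 101 (one per pigeon, each with 100 literals).
2) At-most-one-pigeon-per-hole clauses: 100 holes * C(101,2) = 100 * 5050 = 505000.
Total clauses = 101 + 505000 = 505101.

505101


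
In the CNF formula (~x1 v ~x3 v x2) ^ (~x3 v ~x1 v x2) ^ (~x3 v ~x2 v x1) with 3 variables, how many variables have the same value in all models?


Find all satisfying assignments: 6 model(s).
Check which variables have the same value in every model.
No variable is fixed across all models.
Backbone size = 0.

0


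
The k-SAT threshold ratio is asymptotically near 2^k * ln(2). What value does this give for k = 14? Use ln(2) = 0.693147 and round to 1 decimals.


Using the asymptotic formula: threshold ~ 2^k * ln(2).
2^14 = 16384.
16384 * 0.693147 = 11356.5.

11356.5


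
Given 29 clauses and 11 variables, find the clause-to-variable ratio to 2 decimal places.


Clause-to-variable ratio = clauses / variables.
29 / 11 = 2.64.

2.64


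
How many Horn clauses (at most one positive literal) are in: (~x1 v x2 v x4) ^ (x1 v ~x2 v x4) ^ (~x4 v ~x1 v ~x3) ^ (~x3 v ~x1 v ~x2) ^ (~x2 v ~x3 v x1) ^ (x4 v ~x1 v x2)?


A Horn clause has at most one positive literal.
Clause 1: 2 positive lit(s) -> not Horn
Clause 2: 2 positive lit(s) -> not Horn
Clause 3: 0 positive lit(s) -> Horn
Clause 4: 0 positive lit(s) -> Horn
Clause 5: 1 positive lit(s) -> Horn
Clause 6: 2 positive lit(s) -> not Horn
Total Horn clauses = 3.

3


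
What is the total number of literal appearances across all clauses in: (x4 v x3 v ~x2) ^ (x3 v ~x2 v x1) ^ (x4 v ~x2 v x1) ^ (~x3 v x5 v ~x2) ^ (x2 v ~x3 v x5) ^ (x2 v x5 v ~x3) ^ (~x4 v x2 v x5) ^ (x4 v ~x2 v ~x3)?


Clause lengths: 3, 3, 3, 3, 3, 3, 3, 3.
Sum = 3 + 3 + 3 + 3 + 3 + 3 + 3 + 3 = 24.

24


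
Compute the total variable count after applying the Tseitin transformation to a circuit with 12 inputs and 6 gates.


The Tseitin transformation introduces one auxiliary variable per gate.
Total variables = inputs + gates = 12 + 6 = 18.

18


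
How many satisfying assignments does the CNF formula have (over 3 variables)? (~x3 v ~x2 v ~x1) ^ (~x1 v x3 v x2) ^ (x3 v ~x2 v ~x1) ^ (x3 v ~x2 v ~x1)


Enumerate all 8 truth assignments over 3 variables.
Test each against every clause.
Satisfying assignments found: 5.

5


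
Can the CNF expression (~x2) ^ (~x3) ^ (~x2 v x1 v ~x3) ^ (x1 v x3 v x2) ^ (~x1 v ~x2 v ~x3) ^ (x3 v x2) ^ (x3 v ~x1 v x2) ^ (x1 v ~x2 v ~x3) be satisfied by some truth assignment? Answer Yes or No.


Check all 8 possible truth assignments.
Number of satisfying assignments found: 0.
The formula is unsatisfiable.

No


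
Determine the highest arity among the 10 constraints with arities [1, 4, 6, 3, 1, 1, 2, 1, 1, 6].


The arities are: 1, 4, 6, 3, 1, 1, 2, 1, 1, 6.
Scan for the maximum value.
Maximum arity = 6.

6


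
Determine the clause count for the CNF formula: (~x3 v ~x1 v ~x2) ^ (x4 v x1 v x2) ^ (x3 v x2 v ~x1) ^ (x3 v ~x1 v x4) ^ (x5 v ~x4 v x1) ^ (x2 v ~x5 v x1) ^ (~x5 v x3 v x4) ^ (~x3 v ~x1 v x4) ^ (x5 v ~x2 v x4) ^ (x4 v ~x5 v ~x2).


Each group enclosed in parentheses joined by ^ is one clause.
Counting the conjuncts: 10 clauses.

10


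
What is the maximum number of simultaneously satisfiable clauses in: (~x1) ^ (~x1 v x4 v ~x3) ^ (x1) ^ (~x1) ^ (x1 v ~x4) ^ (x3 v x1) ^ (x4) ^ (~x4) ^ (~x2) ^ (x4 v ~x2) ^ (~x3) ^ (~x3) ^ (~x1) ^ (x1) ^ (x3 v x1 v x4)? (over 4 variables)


Enumerate all 16 truth assignments.
For each, count how many of the 15 clauses are satisfied.
The formula is not fully satisfiable, so the maximum is below 15.
Maximum simultaneously satisfiable clauses = 11.

11
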